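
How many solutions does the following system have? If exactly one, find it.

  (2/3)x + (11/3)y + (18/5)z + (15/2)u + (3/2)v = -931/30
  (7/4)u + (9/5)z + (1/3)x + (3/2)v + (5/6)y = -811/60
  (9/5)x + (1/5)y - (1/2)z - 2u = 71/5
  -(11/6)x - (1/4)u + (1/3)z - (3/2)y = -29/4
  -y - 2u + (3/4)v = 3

no solution

Row-reduce:
R1 ← R1 / (2/3).
R2 ← R2 − 1/3·R1.
R3 ← R3 − 9/5·R1.
R4 ← R4 + 11/6·R1.
R2 ← R2 / (-1).
R1 ← R1 − 11/2·R2.
R3 ← R3 + 97/10·R2.
R4 ← R4 − 103/12·R2.
R5 ← R5 + 1·R2.
R3 ← R3 / (-511/50).
R1 ← R1 − 27/5·R3.
R4 ← R4 − 307/30·R3.
R4 ← R4 / (4349/12264).
R1 ← R1 + 2567/2044·R4.
R2 ← R2 − 2·R4.
R3 ← R3 − 285/1022·R4.
Row 5 reduces to 0 = 1, a contradiction. The system is inconsistent.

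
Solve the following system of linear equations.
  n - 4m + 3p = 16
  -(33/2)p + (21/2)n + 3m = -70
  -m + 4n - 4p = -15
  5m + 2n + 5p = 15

Row-reduce:
R1 ← R1 / (-4).
R2 ← R2 − 3·R1.
R3 ← R3 + 1·R1.
R4 ← R4 − 5·R1.
R2 ← R2 / (45/4).
R1 ← R1 + 1/4·R2.
R3 ← R3 − 15/4·R2.
R4 ← R4 − 13/4·R2.
Swap R3 and R4.
R3 ← R3 / (193/15).
R1 ← R1 + 16/15·R3.
R2 ← R2 + 19/15·R3.
Row 4 reduces to 0 = 1/3, a contradiction. The system is inconsistent.

no solution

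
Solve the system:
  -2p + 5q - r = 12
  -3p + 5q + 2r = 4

Row-reduce:
R1 ← R1 / (-2).
R2 ← R2 + 3·R1.
R2 ← R2 / (-5/2).
R1 ← R1 + 5/2·R2.
Rank is 2 with 3 unknowns, leaving r free.

infinitely many solutions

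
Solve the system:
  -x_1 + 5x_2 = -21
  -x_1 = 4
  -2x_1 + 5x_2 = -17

Row-reduce the augmented matrix:
R1 ← R1 / (-1).
R2 ← R2 + 1·R1.
R3 ← R3 + 2·R1.
R2 ← R2 / (-5).
R1 ← R1 + 5·R2.
R3 ← R3 + 5·R2.
R3 reduces to 0 = 0, so the extra equation is consistent.
Reading off the reduced rows gives x_1 = -4, x_2 = -5.

x_1 = -4, x_2 = -5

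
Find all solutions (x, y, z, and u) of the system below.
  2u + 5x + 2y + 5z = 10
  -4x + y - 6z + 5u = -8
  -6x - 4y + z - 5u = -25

Row-reduce:
R1 ← R1 / (5).
R2 ← R2 + 4·R1.
R3 ← R3 + 6·R1.
R2 ← R2 / (13/5).
R1 ← R1 − 2/5·R2.
R3 ← R3 + 8/5·R2.
R3 ← R3 / (75/13).
R1 ← R1 − 17/13·R3.
R2 ← R2 + 10/13·R3.
Rank is 3 with 4 unknowns, leaving u free.

infinitely many solutions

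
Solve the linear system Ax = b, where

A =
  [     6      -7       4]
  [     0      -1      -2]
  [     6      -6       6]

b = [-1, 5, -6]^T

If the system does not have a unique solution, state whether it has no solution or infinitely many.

infinitely many solutions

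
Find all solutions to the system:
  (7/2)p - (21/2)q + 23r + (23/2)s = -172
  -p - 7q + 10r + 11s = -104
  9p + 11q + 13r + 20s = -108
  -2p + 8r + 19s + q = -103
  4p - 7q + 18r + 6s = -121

no solution

Row-reduce:
R1 ← R1 / (7/2).
R2 ← R2 + 1·R1.
R3 ← R3 − 9·R1.
R4 ← R4 + 2·R1.
R5 ← R5 − 4·R1.
R2 ← R2 / (-10).
R1 ← R1 + 3·R2.
R3 ← R3 − 38·R2.
R4 ← R4 + 5·R2.
R5 ← R5 − 5·R2.
R3 ← R3 / (589/35).
R1 ← R1 − 8/5·R3.
R2 ← R2 + 58/35·R3.
R4 ← R4 − 90/7·R3.
R4 ← R4 / (-9267/589).
R1 ← R1 + 3093/589·R4.
R2 ← R2 − 1752/589·R4.
R3 ← R3 − 1565/589·R4.
Row 5 reduces to 0 = -1, a contradiction. The system is inconsistent.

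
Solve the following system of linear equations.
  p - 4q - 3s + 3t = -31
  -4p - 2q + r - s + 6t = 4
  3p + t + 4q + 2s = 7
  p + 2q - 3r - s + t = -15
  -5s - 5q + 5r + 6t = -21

p = -4, q = 3, r = 4, s = 4, t = -1

Row-reduce the augmented matrix:
R2 ← R2 + 4·R1.
R3 ← R3 − 3·R1.
R4 ← R4 − 1·R1.
R2 ← R2 / (-18).
R1 ← R1 + 4·R2.
R3 ← R3 − 16·R2.
R4 ← R4 − 6·R2.
R5 ← R5 + 5·R2.
R3 ← R3 / (8/9).
R1 ← R1 + 2/9·R3.
R2 ← R2 + 1/18·R3.
R4 ← R4 + 8/3·R3.
R5 ← R5 − 85/18·R3.
R4 ← R4 / (-4).
R1 ← R1 + 1/4·R4.
R2 ← R2 − 11/16·R4.
R3 ← R3 + 5/8·R4.
R5 ← R5 − 25/16·R4.
R5 ← R5 / (-489/16).
R1 ← R1 + 3/4·R5.
R2 ← R2 − 69/16·R5.
R3 ← R3 − 37/8·R5.
R4 ← R4 + 7·R5.
Reading off the reduced rows gives p = -4, q = 3, r = 4, s = 4, t = -1.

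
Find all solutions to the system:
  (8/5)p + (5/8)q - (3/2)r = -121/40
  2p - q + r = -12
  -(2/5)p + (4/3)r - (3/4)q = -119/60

infinitely many solutions

Row-reduce:
R1 ← R1 / (8/5).
R2 ← R2 − 2·R1.
R3 ← R3 + 2/5·R1.
R2 ← R2 / (-57/32).
R1 ← R1 − 25/64·R2.
R3 ← R3 + 19/32·R2.
Rank is 2 with 3 unknowns, leaving r free.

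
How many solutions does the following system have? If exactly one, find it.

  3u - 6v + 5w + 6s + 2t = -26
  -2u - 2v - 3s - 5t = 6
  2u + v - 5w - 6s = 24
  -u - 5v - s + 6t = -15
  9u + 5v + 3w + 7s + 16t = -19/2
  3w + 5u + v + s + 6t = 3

Row-reduce:
R1 ← R1 / (3).
R2 ← R2 + 2·R1.
R3 ← R3 − 2·R1.
R4 ← R4 + 1·R1.
R5 ← R5 − 9·R1.
R6 ← R6 − 5·R1.
R2 ← R2 / (-6).
R1 ← R1 + 2·R2.
R3 ← R3 − 5·R2.
R4 ← R4 + 7·R2.
R5 ← R5 − 23·R2.
R6 ← R6 − 11·R2.
R3 ← R3 / (-50/9).
R1 ← R1 − 5/9·R3.
R2 ← R2 + 5/9·R3.
R4 ← R4 + 20/9·R3.
R5 ← R5 − 7/9·R3.
R6 ← R6 − 7/9·R3.
R4 ← R4 / (7/2).
R1 ← R1 − 3/4·R4.
R2 ← R2 − 3/4·R4.
R3 ← R3 − 33/20·R4.
R5 ← R5 + 169/20·R4.
R6 ← R6 + 169/20·R4.
R5 ← R5 / (9097/350).
R1 ← R1 + 89/70·R5.
R2 ← R2 + 117/70·R5.
R3 ← R3 + 1819/350·R5.
R4 ← R4 − 127/35·R5.
R6 ← R6 − 9097/350·R5.
Row 6 reduces to 0 = 1/2, a contradiction. The system is inconsistent.

no solution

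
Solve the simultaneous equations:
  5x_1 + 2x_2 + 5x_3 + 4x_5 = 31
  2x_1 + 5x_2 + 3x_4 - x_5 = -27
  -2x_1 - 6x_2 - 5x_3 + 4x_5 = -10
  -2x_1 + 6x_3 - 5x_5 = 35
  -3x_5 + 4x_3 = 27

x_1 = 3, x_2 = -5, x_3 = 6, x_4 = -3, x_5 = -1

Row-reduce the augmented matrix:
R1 ← R1 / (5).
R2 ← R2 − 2·R1.
R3 ← R3 + 2·R1.
R4 ← R4 + 2·R1.
R2 ← R2 / (21/5).
R1 ← R1 − 2/5·R2.
R3 ← R3 + 26/5·R2.
R4 ← R4 − 4/5·R2.
R3 ← R3 / (-115/21).
R1 ← R1 − 25/21·R3.
R2 ← R2 + 10/21·R3.
R4 ← R4 − 176/21·R3.
R5 ← R5 − 4·R3.
R4 ← R4 / (588/115).
R1 ← R1 − 12/23·R4.
R2 ← R2 − 9/23·R4.
R3 ← R3 + 78/115·R4.
R5 ← R5 − 312/115·R4.
R5 ← R5 / (-81/49).
R1 ← R1 − 73/49·R5.
R2 ← R2 + 173/196·R5.
R3 ← R3 + 33/98·R5.
R4 ← R4 − 85/588·R5.
Reading off the reduced rows gives x_1 = 3, x_2 = -5, x_3 = 6, x_4 = -3, x_5 = -1.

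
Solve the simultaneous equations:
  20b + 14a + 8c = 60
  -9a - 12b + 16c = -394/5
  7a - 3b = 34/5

a = 2, b = 12/5, c = -2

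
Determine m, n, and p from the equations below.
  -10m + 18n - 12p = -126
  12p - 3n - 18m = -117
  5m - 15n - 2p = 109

Row-reduce the augmented matrix:
R1 ← R1 / (-10).
R2 ← R2 + 18·R1.
R3 ← R3 − 5·R1.
R2 ← R2 / (-177/5).
R1 ← R1 + 9/5·R2.
R3 ← R3 + 6·R2.
R3 ← R3 / (-808/59).
R1 ← R1 + 30/59·R3.
R2 ← R2 + 56/59·R3.
Reading off the reduced rows gives m = 6, n = -5, p = -2.

m = 6, n = -5, p = -2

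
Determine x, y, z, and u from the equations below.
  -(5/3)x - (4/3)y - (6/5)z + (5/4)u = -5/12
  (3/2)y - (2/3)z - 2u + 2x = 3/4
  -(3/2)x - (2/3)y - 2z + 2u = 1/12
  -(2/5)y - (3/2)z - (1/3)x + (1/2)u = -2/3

Row-reduce the augmented matrix:
R1 ← R1 / (-5/3).
R2 ← R2 − 2·R1.
R3 ← R3 + 3/2·R1.
R4 ← R4 + 1/3·R1.
R2 ← R2 / (-1/10).
R1 ← R1 − 4/5·R2.
R3 ← R3 − 8/15·R2.
R4 ← R4 + 2/15·R2.
R3 ← R3 / (-547/45).
R1 ← R1 + 242/15·R3.
R2 ← R2 − 316/15·R3.
R4 ← R4 − 697/450·R3.
R4 ← R4 / (30123/43760).
R1 ← R1 + 2595/1094·R4.
R2 ← R2 − 2073/1094·R4.
R3 ← R3 − 645/4376·R4.
Reading off the reduced rows gives x = -5/2, y = 5/2, z = 0, u = -1.

x = -5/2, y = 5/2, z = 0, u = -1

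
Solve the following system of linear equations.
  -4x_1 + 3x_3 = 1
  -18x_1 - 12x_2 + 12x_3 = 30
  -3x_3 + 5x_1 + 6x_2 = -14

infinitely many solutions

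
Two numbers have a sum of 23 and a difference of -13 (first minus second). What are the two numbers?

first number: 5, second number: 18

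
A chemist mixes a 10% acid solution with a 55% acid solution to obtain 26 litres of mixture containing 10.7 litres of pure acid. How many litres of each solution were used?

Let a = litres of solution A, b = litres of solution B.
  a + b = 26
  (1/10)a + (11/20)b = 107/10
Row-reduce the augmented matrix:
R2 ← R2 − 1/10·R1.
R2 ← R2 / (9/20).
R1 ← R1 − 1·R2.
Reading off the reduced rows gives a = 8, b = 18.

litres of solution A: 8, litres of solution B: 18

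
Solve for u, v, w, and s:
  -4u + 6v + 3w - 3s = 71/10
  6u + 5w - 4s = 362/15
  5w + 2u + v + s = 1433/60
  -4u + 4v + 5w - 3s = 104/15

Row-reduce the augmented matrix:
R1 ← R1 / (-4).
R2 ← R2 − 6·R1.
R3 ← R3 − 2·R1.
R4 ← R4 + 4·R1.
R2 ← R2 / (9).
R1 ← R1 + 3/2·R2.
R3 ← R3 − 4·R2.
R4 ← R4 + 2·R2.
R3 ← R3 / (41/18).
R1 ← R1 − 5/6·R3.
R2 ← R2 − 19/18·R3.
R4 ← R4 − 37/9·R3.
R4 ← R4 / (-320/41).
R1 ← R1 + 153/82·R4.
R2 ← R2 + 101/41·R4.
R3 ← R3 − 59/41·R4.
Reading off the reduced rows gives u = 3, v = 11/4, w = 8/3, s = 9/5.

u = 3, v = 11/4, w = 8/3, s = 9/5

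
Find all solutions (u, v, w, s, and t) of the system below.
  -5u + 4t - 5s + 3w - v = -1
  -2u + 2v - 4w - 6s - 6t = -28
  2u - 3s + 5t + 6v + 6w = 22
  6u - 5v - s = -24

Row-reduce:
R1 ← R1 / (-5).
R2 ← R2 + 2·R1.
R3 ← R3 − 2·R1.
R4 ← R4 − 6·R1.
R2 ← R2 / (12/5).
R1 ← R1 − 1/5·R2.
R3 ← R3 − 28/5·R2.
R4 ← R4 + 31/5·R2.
R3 ← R3 / (58/3).
R1 ← R1 + 1/6·R3.
R2 ← R2 + 13/6·R3.
R4 ← R4 + 59/6·R3.
R4 ← R4 / (-1755/116).
R1 ← R1 − 159/116·R4.
R2 ← R2 + 137/116·R4.
R3 ← R3 − 13/58·R4.
Rank is 4 with 5 unknowns, leaving t free.

infinitely many solutions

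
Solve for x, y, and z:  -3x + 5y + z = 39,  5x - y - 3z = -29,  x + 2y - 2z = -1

x = -1, y = 6, z = 6

Row-reduce the augmented matrix:
R1 ← R1 / (-3).
R2 ← R2 − 5·R1.
R3 ← R3 − 1·R1.
R2 ← R2 / (22/3).
R1 ← R1 + 5/3·R2.
R3 ← R3 − 11/3·R2.
R3 ← R3 / (-1).
R1 ← R1 + 7/11·R3.
R2 ← R2 + 2/11·R3.
Reading off the reduced rows gives x = -1, y = 6, z = 6.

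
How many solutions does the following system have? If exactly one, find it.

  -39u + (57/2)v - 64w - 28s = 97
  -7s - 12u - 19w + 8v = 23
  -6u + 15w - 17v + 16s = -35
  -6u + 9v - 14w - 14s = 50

Row-reduce:
R1 ← R1 / (-39).
R2 ← R2 + 12·R1.
R3 ← R3 + 6·R1.
R4 ← R4 + 6·R1.
R2 ← R2 / (-10/13).
R1 ← R1 + 19/26·R2.
R3 ← R3 + 278/13·R2.
R4 ← R4 − 60/13·R2.
R3 ← R3 / (28/5).
R1 ← R1 − 59/60·R3.
R2 ← R2 + 9/10·R3.
Row 4 reduces to 0 = -6, a contradiction. The system is inconsistent.

no solution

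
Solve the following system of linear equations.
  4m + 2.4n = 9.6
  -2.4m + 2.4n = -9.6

Row-reduce the augmented matrix:
R1 ← R1 / (4).
R2 ← R2 + 12/5·R1.
R2 ← R2 / (96/25).
R1 ← R1 − 3/5·R2.
Reading off the reduced rows gives m = 3, n = -1.

m = 3, n = -1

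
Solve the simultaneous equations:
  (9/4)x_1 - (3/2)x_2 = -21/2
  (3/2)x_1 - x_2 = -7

infinitely many solutions

Row-reduce:
R1 ← R1 / (9/4).
R2 ← R2 − 3/2·R1.
Rank is 1 with 2 unknowns, leaving x_2 free.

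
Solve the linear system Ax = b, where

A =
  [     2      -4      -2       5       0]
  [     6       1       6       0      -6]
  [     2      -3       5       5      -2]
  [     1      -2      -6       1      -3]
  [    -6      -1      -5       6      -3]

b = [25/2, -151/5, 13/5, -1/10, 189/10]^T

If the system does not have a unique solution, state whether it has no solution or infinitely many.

Row-reduce the augmented matrix:
R1 ← R1 / (2).
R2 ← R2 − 6·R1.
R3 ← R3 − 2·R1.
R4 ← R4 − 1·R1.
R5 ← R5 + 6·R1.
R2 ← R2 / (13).
R1 ← R1 + 2·R2.
R3 ← R3 − 1·R2.
R5 ← R5 + 13·R2.
R3 ← R3 / (79/13).
R1 ← R1 − 11/13·R3.
R2 ← R2 − 12/13·R3.
R4 ← R4 + 5·R3.
R5 ← R5 − 1·R3.
R4 ← R4 / (-87/158).
R1 ← R1 − 5/158·R4.
R2 ← R2 + 105/79·R4.
R3 ← R3 − 15/79·R4.
R5 ← R5 − 459/79·R4.
R5 ← R5 / (-1559/29).
R1 ← R1 + 83/87·R5.
R2 ← R2 − 292/29·R5.
R3 ← R3 + 50/29·R5.
R4 ← R4 − 674/87·R5.
Reading off the reduced rows gives x_1 = -2, x_2 = -2, x_3 = -1/2, x_4 = 3/2, x_5 = 11/5.

x_1 = -2, x_2 = -2, x_3 = -1/2, x_4 = 3/2, x_5 = 11/5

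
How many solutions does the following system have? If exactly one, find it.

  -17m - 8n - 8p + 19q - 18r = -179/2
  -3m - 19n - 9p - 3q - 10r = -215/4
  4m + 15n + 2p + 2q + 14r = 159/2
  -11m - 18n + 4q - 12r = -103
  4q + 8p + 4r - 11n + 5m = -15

Row-reduce the augmented matrix:
R1 ← R1 / (-17).
R2 ← R2 + 3·R1.
R3 ← R3 − 4·R1.
R4 ← R4 + 11·R1.
R5 ← R5 − 5·R1.
R2 ← R2 / (-299/17).
R1 ← R1 − 8/17·R2.
R3 ← R3 − 223/17·R2.
R4 ← R4 + 218/17·R2.
R5 ← R5 + 227/17·R2.
R3 ← R3 / (-1657/299).
R1 ← R1 − 80/299·R3.
R2 ← R2 − 129/299·R3.
R4 ← R4 − 3202/299·R3.
R5 ← R5 − 3411/299·R3.
R4 ← R4 / (-521/1657).
R1 ← R1 + 1995/1657·R4.
R2 ← R2 − 822/1657·R4.
R3 ← R3 + 518/1657·R4.
R5 ← R5 − 29789/1657·R4.
R5 ← R5 / (413874/521).
R1 ← R1 + 26672/521·R5.
R2 ← R2 − 11618/521·R5.
R3 ← R3 + 7514/521·R5.
R4 ← R4 + 22630/521·R5.
Reading off the reduced rows gives m = 3, n = 2, p = -11/4, q = 1/2, r = 3.

m = 3, n = 2, p = -11/4, q = 1/2, r = 3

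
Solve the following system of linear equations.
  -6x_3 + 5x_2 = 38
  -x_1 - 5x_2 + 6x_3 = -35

Row-reduce:
Swap R1 and R2.
R1 ← R1 / (-1).
R2 ← R2 / (5).
R1 ← R1 − 5·R2.
Rank is 2 with 3 unknowns, leaving x_3 free.

infinitely many solutions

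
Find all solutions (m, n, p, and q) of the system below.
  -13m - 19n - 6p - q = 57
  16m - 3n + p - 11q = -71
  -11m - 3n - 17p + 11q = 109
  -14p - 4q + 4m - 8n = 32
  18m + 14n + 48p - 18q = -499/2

no solution

Row-reduce:
R1 ← R1 / (-13).
R2 ← R2 − 16·R1.
R3 ← R3 + 11·R1.
R4 ← R4 − 4·R1.
R5 ← R5 − 18·R1.
R2 ← R2 / (-343/13).
R1 ← R1 − 19/13·R2.
R3 ← R3 − 170/13·R2.
R4 ← R4 + 180/13·R2.
R5 ← R5 + 160/13·R2.
R3 ← R3 / (-5175/343).
R1 ← R1 − 37/343·R3.
R2 ← R2 − 83/343·R3.
R4 ← R4 + 4286/343·R3.
R5 ← R5 − 14636/343·R3.
R4 ← R4 / (-13868/5175).
R1 ← R1 + 2894/5175·R4.
R2 ← R2 − 2879/5175·R4.
R3 ← R3 + 1984/5175·R4.
R5 ← R5 − 13868/5175·R4.
Row 5 reduces to 0 = 1/2, a contradiction. The system is inconsistent.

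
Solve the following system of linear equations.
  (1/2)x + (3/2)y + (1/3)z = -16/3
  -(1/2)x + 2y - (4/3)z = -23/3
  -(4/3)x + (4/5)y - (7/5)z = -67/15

Row-reduce the augmented matrix:
R1 ← R1 / (1/2).
R2 ← R2 + 1/2·R1.
R3 ← R3 + 4/3·R1.
R2 ← R2 / (7/2).
R1 ← R1 − 3·R2.
R3 ← R3 − 24/5·R2.
R3 ← R3 / (271/315).
R1 ← R1 − 32/21·R3.
R2 ← R2 + 2/7·R3.
Reading off the reduced rows gives x = 2, y = -4, z = -1.

x = 2, y = -4, z = -1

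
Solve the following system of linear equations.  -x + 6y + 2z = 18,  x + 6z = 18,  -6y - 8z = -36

infinitely many solutions

Row-reduce:
R1 ← R1 / (-1).
R2 ← R2 − 1·R1.
R2 ← R2 / (6).
R1 ← R1 + 6·R2.
R3 ← R3 + 6·R2.
Rank is 2 with 3 unknowns, leaving z free.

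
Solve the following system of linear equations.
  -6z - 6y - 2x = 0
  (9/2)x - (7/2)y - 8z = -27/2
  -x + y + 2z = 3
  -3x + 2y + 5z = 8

no solution

Row-reduce:
R1 ← R1 / (-2).
R2 ← R2 − 9/2·R1.
R3 ← R3 + 1·R1.
R4 ← R4 + 3·R1.
R2 ← R2 / (-17).
R1 ← R1 − 3·R2.
R3 ← R3 − 4·R2.
R4 ← R4 − 11·R2.
R3 ← R3 / (-1/17).
R1 ← R1 + 27/34·R3.
R2 ← R2 − 43/34·R3.
R4 ← R4 − 3/34·R3.
Row 4 reduces to 0 = -1, a contradiction. The system is inconsistent.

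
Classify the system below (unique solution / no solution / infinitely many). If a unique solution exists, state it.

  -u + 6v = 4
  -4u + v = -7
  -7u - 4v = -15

no solution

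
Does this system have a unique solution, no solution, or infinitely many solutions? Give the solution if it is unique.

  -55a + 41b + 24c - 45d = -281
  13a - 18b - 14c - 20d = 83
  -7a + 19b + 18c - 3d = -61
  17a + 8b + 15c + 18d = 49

infinitely many solutions

Row-reduce:
R1 ← R1 / (-55).
R2 ← R2 − 13·R1.
R3 ← R3 + 7·R1.
R4 ← R4 − 17·R1.
R2 ← R2 / (-457/55).
R1 ← R1 + 41/55·R2.
R3 ← R3 − 758/55·R2.
R4 ← R4 − 1137/55·R2.
R3 ← R3 / (518/457).
R1 ← R1 − 142/457·R3.
R2 ← R2 − 458/457·R3.
R4 ← R4 − 777/457·R3.
Rank is 3 with 4 unknowns, leaving d free.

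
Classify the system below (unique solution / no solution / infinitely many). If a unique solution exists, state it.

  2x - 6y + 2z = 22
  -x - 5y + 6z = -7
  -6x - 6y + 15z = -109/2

no solution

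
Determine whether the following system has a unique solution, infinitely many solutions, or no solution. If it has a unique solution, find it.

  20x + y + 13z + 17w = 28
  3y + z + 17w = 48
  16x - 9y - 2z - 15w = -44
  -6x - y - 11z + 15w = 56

Row-reduce the augmented matrix:
R1 ← R1 / (20).
R3 ← R3 − 16·R1.
R4 ← R4 + 6·R1.
R2 ← R2 / (3).
R1 ← R1 − 1/20·R2.
R3 ← R3 + 49/5·R2.
R4 ← R4 + 7/10·R2.
R3 ← R3 / (-137/15).
R1 ← R1 − 19/30·R3.
R2 ← R2 − 1/3·R3.
R4 ← R4 + 103/15·R3.
R4 ← R4 / (523/137).
R1 ← R1 − 667/274·R4.
R2 ← R2 − 911/137·R4.
R3 ← R3 + 404/137·R4.
Reading off the reduced rows gives x = 2, y = 6, z = -4, w = 2.

x = 2, y = 6, z = -4, w = 2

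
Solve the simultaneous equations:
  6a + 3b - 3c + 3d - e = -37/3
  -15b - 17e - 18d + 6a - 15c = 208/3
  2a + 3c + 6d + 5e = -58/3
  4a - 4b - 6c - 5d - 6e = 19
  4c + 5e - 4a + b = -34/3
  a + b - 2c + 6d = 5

a = -3, b = -2, c = -2, d = 1, e = -8/3

Row-reduce the augmented matrix:
R1 ← R1 / (6).
R2 ← R2 − 6·R1.
R3 ← R3 − 2·R1.
R4 ← R4 − 4·R1.
R5 ← R5 + 4·R1.
R6 ← R6 − 1·R1.
R2 ← R2 / (-18).
R1 ← R1 − 1/2·R2.
R3 ← R3 + 1·R2.
R4 ← R4 + 6·R2.
R5 ← R5 − 3·R2.
R6 ← R6 − 1/2·R2.
R3 ← R3 / (14/3).
R1 ← R1 + 5/6·R3.
R2 ← R2 − 2/3·R3.
R6 ← R6 + 11/6·R3.
Swap R4 and R5.
R4 ← R4 / (-3/2).
R1 ← R1 − 57/56·R4.
R2 ← R2 − 2/7·R4.
R3 ← R3 − 37/28·R4.
R6 ← R6 − 411/56·R4.
Swap R5 and R6.
R5 ← R5 / (289/28).
R1 ← R1 − 137/84·R5.
R2 ← R2 − 20/63·R5.
R3 ← R3 − 353/126·R5.
R4 ← R4 + 10/9·R5.
R6 reduces to 0 = 0, so the extra equation is consistent.
Reading off the reduced rows gives a = -3, b = -2, c = -2, d = 1, e = -8/3.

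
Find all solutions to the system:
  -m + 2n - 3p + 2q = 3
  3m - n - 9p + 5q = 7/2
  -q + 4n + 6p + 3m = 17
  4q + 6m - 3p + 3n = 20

no solution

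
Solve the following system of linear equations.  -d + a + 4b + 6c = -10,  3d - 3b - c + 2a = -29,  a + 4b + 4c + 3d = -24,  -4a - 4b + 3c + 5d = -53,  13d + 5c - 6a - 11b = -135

a = -2, b = 4, c = -5, d = -6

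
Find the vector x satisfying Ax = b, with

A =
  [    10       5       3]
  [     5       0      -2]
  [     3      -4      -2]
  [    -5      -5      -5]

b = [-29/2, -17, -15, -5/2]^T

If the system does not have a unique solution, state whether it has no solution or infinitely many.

x_1 = -5/2, x_2 = 3/4, x_3 = 9/4

Row-reduce the augmented matrix:
R1 ← R1 / (10).
R2 ← R2 − 5·R1.
R3 ← R3 − 3·R1.
R4 ← R4 + 5·R1.
R2 ← R2 / (-5/2).
R1 ← R1 − 1/2·R2.
R3 ← R3 + 11/2·R2.
R4 ← R4 + 5/2·R2.
R3 ← R3 / (24/5).
R1 ← R1 + 2/5·R3.
R2 ← R2 − 7/5·R3.
R4 reduces to 0 = 0, so the extra equation is consistent.
Reading off the reduced rows gives x_1 = -5/2, x_2 = 3/4, x_3 = 9/4.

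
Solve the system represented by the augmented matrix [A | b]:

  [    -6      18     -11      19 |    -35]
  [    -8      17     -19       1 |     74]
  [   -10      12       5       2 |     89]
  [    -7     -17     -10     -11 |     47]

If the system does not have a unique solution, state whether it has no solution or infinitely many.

x_1 = -6, x_2 = 3, x_3 = 1, x_4 = -6

Row-reduce the augmented matrix:
R1 ← R1 / (-6).
R2 ← R2 + 8·R1.
R3 ← R3 + 10·R1.
R4 ← R4 + 7·R1.
R2 ← R2 / (-7).
R1 ← R1 + 3·R2.
R3 ← R3 + 18·R2.
R4 ← R4 + 38·R2.
R3 ← R3 / (724/21).
R1 ← R1 − 155/42·R3.
R2 ← R2 − 13/21·R3.
R4 ← R4 − 369/14·R3.
R4 ← R4 / (106823/1448).
R1 ← R1 − 5415/1448·R4.
R2 ← R2 − 2089/724·R4.
R3 ← R3 − 691/724·R4.
Reading off the reduced rows gives x_1 = -6, x_2 = 3, x_3 = 1, x_4 = -6.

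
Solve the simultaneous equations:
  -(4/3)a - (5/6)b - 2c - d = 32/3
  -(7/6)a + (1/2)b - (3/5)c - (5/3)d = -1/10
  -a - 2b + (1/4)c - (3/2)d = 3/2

Row-reduce:
R1 ← R1 / (-4/3).
R2 ← R2 + 7/6·R1.
R3 ← R3 + 1·R1.
R2 ← R2 / (59/48).
R1 ← R1 − 5/8·R2.
R3 ← R3 + 11/8·R2.
R3 ← R3 / (3583/1180).
R1 ← R1 − 54/59·R3.
R2 ← R2 − 276/295·R3.
Rank is 3 with 4 unknowns, leaving d free.

infinitely many solutions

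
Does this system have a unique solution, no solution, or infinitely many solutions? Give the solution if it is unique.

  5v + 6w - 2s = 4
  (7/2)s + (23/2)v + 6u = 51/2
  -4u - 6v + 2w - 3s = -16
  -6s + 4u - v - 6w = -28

Row-reduce:
Swap R1 and R2.
R1 ← R1 / (6).
R3 ← R3 + 4·R1.
R4 ← R4 − 4·R1.
R2 ← R2 / (5).
R1 ← R1 − 23/12·R2.
R3 ← R3 − 5/3·R2.
R4 ← R4 + 26/3·R2.
Swap R3 and R4.
R3 ← R3 / (22/5).
R1 ← R1 + 23/10·R3.
R2 ← R2 − 6/5·R3.
Row 4 reduces to 0 = -1/3, a contradiction. The system is inconsistent.

no solution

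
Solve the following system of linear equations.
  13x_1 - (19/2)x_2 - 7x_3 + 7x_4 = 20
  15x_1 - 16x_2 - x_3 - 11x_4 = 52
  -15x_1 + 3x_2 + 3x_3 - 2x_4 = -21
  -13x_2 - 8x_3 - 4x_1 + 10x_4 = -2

infinitely many solutions

Row-reduce:
R1 ← R1 / (13).
R2 ← R2 − 15·R1.
R3 ← R3 + 15·R1.
R4 ← R4 + 4·R1.
R2 ← R2 / (-131/26).
R1 ← R1 + 19/26·R2.
R3 ← R3 + 207/26·R2.
R4 ← R4 + 207/13·R2.
R3 ← R3 / (-2130/131).
R1 ← R1 + 205/131·R3.
R2 ← R2 + 184/131·R3.
R4 ← R4 + 4260/131·R3.
Rank is 3 with 4 unknowns, leaving x_4 free.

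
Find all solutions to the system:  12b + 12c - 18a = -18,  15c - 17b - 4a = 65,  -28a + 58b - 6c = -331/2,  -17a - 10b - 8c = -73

Row-reduce:
R1 ← R1 / (-18).
R2 ← R2 + 4·R1.
R3 ← R3 + 28·R1.
R4 ← R4 + 17·R1.
R2 ← R2 / (-59/3).
R1 ← R1 + 2/3·R2.
R3 ← R3 − 118/3·R2.
R4 ← R4 + 64/3·R2.
Swap R3 and R4.
R3 ← R3 / (-1930/59).
R1 ← R1 + 64/59·R3.
R2 ← R2 + 37/59·R3.
Row 4 reduces to 0 = 1/2, a contradiction. The system is inconsistent.

no solution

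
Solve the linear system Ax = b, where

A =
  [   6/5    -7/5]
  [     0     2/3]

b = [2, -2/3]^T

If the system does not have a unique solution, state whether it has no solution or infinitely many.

x_1 = 1/2, x_2 = -1

Row-reduce the augmented matrix:
R1 ← R1 / (6/5).
R2 ← R2 / (2/3).
R1 ← R1 + 7/6·R2.
Reading off the reduced rows gives x_1 = 1/2, x_2 = -1.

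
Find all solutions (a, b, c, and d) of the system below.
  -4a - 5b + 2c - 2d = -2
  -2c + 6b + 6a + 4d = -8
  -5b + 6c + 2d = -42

infinitely many solutions

Row-reduce:
R1 ← R1 / (-4).
R2 ← R2 − 6·R1.
R2 ← R2 / (-3/2).
R1 ← R1 − 5/4·R2.
R3 ← R3 + 5·R2.
R3 ← R3 / (8/3).
R1 ← R1 − 1/3·R3.
R2 ← R2 + 2/3·R3.
Rank is 3 with 4 unknowns, leaving d free.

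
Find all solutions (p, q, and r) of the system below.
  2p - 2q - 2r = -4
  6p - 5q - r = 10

Row-reduce:
R1 ← R1 / (2).
R2 ← R2 − 6·R1.
R1 ← R1 + 1·R2.
Rank is 2 with 3 unknowns, leaving r free.

infinitely many solutions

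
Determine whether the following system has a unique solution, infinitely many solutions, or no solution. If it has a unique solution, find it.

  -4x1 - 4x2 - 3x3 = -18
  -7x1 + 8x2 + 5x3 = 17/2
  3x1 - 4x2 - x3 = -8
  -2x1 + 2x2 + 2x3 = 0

no solution

Row-reduce:
R1 ← R1 / (-4).
R2 ← R2 + 7·R1.
R3 ← R3 − 3·R1.
R4 ← R4 + 2·R1.
R2 ← R2 / (15).
R1 ← R1 − 1·R2.
R3 ← R3 + 7·R2.
R4 ← R4 − 4·R2.
R3 ← R3 / (23/15).
R1 ← R1 − 1/15·R3.
R2 ← R2 − 41/60·R3.
R4 ← R4 − 23/30·R3.
Row 4 reduces to 0 = -1/4, a contradiction. The system is inconsistent.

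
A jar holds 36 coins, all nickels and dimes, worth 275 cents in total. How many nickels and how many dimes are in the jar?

nickels: 17, dimes: 19

Let n = nickels, d = dimes.
  n + d = 36
  5n + 10d = 275
From equation 1: n = 36 − d.
Substitute into equation 2 and solve: d = 19.
Then n = 17.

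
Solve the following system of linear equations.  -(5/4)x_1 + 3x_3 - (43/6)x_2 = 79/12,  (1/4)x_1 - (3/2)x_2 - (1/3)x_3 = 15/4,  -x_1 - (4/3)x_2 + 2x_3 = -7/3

infinitely many solutions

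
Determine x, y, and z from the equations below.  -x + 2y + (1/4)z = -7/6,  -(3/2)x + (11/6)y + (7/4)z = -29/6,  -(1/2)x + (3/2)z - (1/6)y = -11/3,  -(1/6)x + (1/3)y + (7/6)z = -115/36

Row-reduce the augmented matrix:
R1 ← R1 / (-1).
R2 ← R2 + 3/2·R1.
R3 ← R3 + 1/2·R1.
R4 ← R4 + 1/6·R1.
R2 ← R2 / (-7/6).
R1 ← R1 + 2·R2.
R3 ← R3 + 7/6·R2.
Swap R3 and R4.
R3 ← R3 / (9/8).
R1 ← R1 + 73/28·R3.
R2 ← R2 + 33/28·R3.
R4 reduces to 0 = 0, so the extra equation is consistent.
Reading off the reduced rows gives x = -1/2, y = -1/2, z = -8/3.

x = -1/2, y = -1/2, z = -8/3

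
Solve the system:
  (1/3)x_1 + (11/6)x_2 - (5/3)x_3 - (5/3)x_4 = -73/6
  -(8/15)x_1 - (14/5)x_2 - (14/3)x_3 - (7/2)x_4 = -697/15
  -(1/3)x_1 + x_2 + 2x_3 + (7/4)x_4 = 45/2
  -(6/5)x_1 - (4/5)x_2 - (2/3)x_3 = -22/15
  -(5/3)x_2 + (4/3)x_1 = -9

Row-reduce the augmented matrix:
R1 ← R1 / (1/3).
R2 ← R2 + 8/15·R1.
R3 ← R3 + 1/3·R1.
R4 ← R4 + 6/5·R1.
R5 ← R5 − 4/3·R1.
R2 ← R2 / (2/15).
R1 ← R1 − 11/2·R2.
R3 ← R3 − 17/6·R2.
R4 ← R4 − 29/5·R2.
R5 ← R5 + 9·R2.
R3 ← R3 / (937/6).
R1 ← R1 − 595/2·R3.
R2 ← R2 + 55·R3.
R4 ← R4 − 937/3·R3.
R5 ← R5 + 1465/3·R3.
Swap R4 and R5.
R4 ← R4 / (1250/2811).
R1 ← R1 + 1575/3748·R4.
R2 ← R2 + 65/937·R4.
R3 ← R3 − 3147/3748·R4.
R5 reduces to 0 = 0, so the extra equation is consistent.
Reading off the reduced rows gives x_1 = -3, x_2 = 3, x_3 = 4, x_4 = 6.

x_1 = -3, x_2 = 3, x_3 = 4, x_4 = 6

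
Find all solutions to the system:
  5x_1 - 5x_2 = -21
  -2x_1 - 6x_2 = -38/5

Row-reduce the augmented matrix:
R1 ← R1 / (5).
R2 ← R2 + 2·R1.
R2 ← R2 / (-8).
R1 ← R1 + 1·R2.
Reading off the reduced rows gives x_1 = -11/5, x_2 = 2.

x_1 = -11/5, x_2 = 2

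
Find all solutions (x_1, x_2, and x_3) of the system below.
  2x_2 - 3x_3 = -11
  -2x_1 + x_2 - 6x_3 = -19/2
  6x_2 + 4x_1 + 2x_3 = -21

Row-reduce the augmented matrix:
Swap R1 and R2.
R1 ← R1 / (-2).
R3 ← R3 − 4·R1.
R2 ← R2 / (2).
R1 ← R1 + 1/2·R2.
R3 ← R3 − 8·R2.
R3 ← R3 / (2).
R1 ← R1 − 9/4·R3.
R2 ← R2 + 3/2·R3.
Reading off the reduced rows gives x_1 = -5/2, x_2 = -5/2, x_3 = 2.

x_1 = -5/2, x_2 = -5/2, x_3 = 2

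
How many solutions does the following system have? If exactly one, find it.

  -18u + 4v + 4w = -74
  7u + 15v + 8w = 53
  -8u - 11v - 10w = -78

u = 5, v = -2, w = 6

Row-reduce the augmented matrix:
R1 ← R1 / (-18).
R2 ← R2 − 7·R1.
R3 ← R3 + 8·R1.
R2 ← R2 / (149/9).
R1 ← R1 + 2/9·R2.
R3 ← R3 + 115/9·R2.
R3 ← R3 / (-656/149).
R1 ← R1 + 14/149·R3.
R2 ← R2 − 86/149·R3.
Reading off the reduced rows gives u = 5, v = -2, w = 6.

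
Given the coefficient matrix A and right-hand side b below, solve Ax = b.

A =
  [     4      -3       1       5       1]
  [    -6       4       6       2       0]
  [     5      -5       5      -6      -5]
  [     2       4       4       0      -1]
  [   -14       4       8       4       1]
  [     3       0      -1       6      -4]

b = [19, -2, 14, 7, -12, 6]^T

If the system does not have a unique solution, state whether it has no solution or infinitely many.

no solution

Row-reduce:
R1 ← R1 / (4).
R2 ← R2 + 6·R1.
R3 ← R3 − 5·R1.
R4 ← R4 − 2·R1.
R5 ← R5 + 14·R1.
R6 ← R6 − 3·R1.
R2 ← R2 / (-1/2).
R1 ← R1 + 3/4·R2.
R3 ← R3 + 5/4·R2.
R4 ← R4 − 11/2·R2.
R5 ← R5 + 13/2·R2.
R6 ← R6 − 9/4·R2.
R3 ← R3 / (-15).
R1 ← R1 + 11·R3.
R2 ← R2 + 15·R3.
R4 ← R4 − 86·R3.
R5 ← R5 + 86·R3.
R6 ← R6 − 32·R3.
R4 ← R4 / (-522/5).
R1 ← R1 − 67/5·R4.
R2 ← R2 − 17·R4.
R3 ← R3 − 12/5·R4.
R5 ← R5 − 522/5·R4.
R6 ← R6 + 159/5·R4.
Swap R5 and R6.
R5 ← R5 / (-3361/522).
R1 ← R1 + 157/1566·R5.
R2 ← R2 − 167/1566·R5.
R3 ← R3 + 80/261·R5.
R4 ← R4 − 635/1566·R5.
Row 6 reduces to 0 = -1, a contradiction. The system is inconsistent.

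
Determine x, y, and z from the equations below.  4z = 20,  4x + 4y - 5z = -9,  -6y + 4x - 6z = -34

x = 2, y = 2, z = 5

Row-reduce the augmented matrix:
Swap R1 and R2.
R1 ← R1 / (4).
R3 ← R3 − 4·R1.
Swap R2 and R3.
R2 ← R2 / (-10).
R1 ← R1 − 1·R2.
R3 ← R3 / (4).
R1 ← R1 + 27/20·R3.
R2 ← R2 − 1/10·R3.
Reading off the reduced rows gives x = 2, y = 2, z = 5.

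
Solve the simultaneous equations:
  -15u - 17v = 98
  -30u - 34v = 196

Row-reduce:
R1 ← R1 / (-15).
R2 ← R2 + 30·R1.
Rank is 1 with 2 unknowns, leaving v free.

infinitely many solutions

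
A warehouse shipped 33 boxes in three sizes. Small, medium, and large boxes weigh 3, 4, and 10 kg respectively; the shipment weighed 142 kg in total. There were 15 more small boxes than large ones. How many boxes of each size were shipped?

small boxes: 20, medium boxes: 8, large boxes: 5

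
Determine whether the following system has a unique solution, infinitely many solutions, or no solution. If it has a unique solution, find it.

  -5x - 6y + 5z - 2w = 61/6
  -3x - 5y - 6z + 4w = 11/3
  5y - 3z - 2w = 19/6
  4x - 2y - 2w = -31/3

x = -5/2, y = 1/2, z = 0, w = -1/3

Row-reduce the augmented matrix:
R1 ← R1 / (-5).
R2 ← R2 + 3·R1.
R4 ← R4 − 4·R1.
R2 ← R2 / (-7/5).
R1 ← R1 − 6/5·R2.
R3 ← R3 − 5·R2.
R4 ← R4 + 34/5·R2.
R3 ← R3 / (-246/7).
R1 ← R1 + 61/7·R3.
R2 ← R2 − 45/7·R3.
R4 ← R4 − 334/7·R3.
R4 ← R4 / (-782/123).
R1 ← R1 − 92/123·R4.
R2 ← R2 + 28/41·R4.
R3 ← R3 + 58/123·R4.
Reading off the reduced rows gives x = -5/2, y = 1/2, z = 0, w = -1/3.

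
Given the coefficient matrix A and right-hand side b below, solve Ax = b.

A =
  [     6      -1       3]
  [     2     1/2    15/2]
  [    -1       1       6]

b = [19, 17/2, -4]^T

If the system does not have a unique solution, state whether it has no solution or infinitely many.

Row-reduce:
R1 ← R1 / (6).
R2 ← R2 − 2·R1.
R3 ← R3 + 1·R1.
R2 ← R2 / (5/6).
R1 ← R1 + 1/6·R2.
R3 ← R3 − 5/6·R2.
Row 3 reduces to 0 = -3, a contradiction. The system is inconsistent.

no solution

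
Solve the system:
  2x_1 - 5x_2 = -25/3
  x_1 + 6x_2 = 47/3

x_1 = 5/3, x_2 = 7/3

Row-reduce the augmented matrix:
R1 ← R1 / (2).
R2 ← R2 − 1·R1.
R2 ← R2 / (17/2).
R1 ← R1 + 5/2·R2.
Reading off the reduced rows gives x_1 = 5/3, x_2 = 7/3.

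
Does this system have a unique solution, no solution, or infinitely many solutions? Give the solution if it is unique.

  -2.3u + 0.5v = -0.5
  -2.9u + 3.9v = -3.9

u = 0, v = -1

Row-reduce the augmented matrix:
R1 ← R1 / (-23/10).
R2 ← R2 + 29/10·R1.
R2 ← R2 / (376/115).
R1 ← R1 + 5/23·R2.
Reading off the reduced rows gives u = 0, v = -1.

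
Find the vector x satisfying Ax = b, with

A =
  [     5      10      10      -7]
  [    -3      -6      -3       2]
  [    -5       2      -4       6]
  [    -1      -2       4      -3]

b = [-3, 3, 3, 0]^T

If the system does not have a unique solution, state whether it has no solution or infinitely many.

Row-reduce:
R1 ← R1 / (5).
R2 ← R2 + 3·R1.
R3 ← R3 + 5·R1.
R4 ← R4 + 1·R1.
Swap R2 and R3.
R2 ← R2 / (12).
R1 ← R1 − 2·R2.
R3 ← R3 / (3).
R1 ← R1 − 1·R3.
R2 ← R2 − 1/2·R3.
R4 ← R4 − 6·R3.
Row 4 reduces to 0 = -3, a contradiction. The system is inconsistent.

no solution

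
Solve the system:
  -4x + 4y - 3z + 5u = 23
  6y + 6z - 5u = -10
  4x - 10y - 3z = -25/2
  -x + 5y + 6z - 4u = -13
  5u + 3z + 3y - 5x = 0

no solution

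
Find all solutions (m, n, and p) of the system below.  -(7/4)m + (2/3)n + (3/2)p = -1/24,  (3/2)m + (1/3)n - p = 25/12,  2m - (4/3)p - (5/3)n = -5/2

m = 1/3, n = 5/2, p = -3/4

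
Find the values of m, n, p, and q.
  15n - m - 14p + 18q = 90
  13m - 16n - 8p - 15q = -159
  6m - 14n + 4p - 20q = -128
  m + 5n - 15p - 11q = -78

m = 1, n = 5, p = 4, q = 4

Row-reduce the augmented matrix:
R1 ← R1 / (-1).
R2 ← R2 − 13·R1.
R3 ← R3 − 6·R1.
R4 ← R4 − 1·R1.
R2 ← R2 / (179).
R1 ← R1 + 15·R2.
R3 ← R3 − 76·R2.
R4 ← R4 − 20·R2.
R3 ← R3 / (120/179).
R1 ← R1 + 344/179·R3.
R2 ← R2 + 190/179·R3.
R4 ← R4 + 1391/179·R3.
R4 ← R4 / (-2257/30).
R1 ← R1 + 209/15·R4.
R2 ← R2 + 20/3·R4.
R3 ← R3 + 223/30·R4.
Reading off the reduced rows gives m = 1, n = 5, p = 4, q = 4.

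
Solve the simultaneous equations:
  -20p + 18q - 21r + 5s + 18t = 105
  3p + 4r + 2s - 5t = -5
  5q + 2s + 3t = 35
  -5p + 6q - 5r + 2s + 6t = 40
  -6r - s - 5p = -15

infinitely many solutions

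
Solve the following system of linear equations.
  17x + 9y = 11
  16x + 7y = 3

x = -2, y = 5

Row-reduce the augmented matrix:
R1 ← R1 / (17).
R2 ← R2 − 16·R1.
R2 ← R2 / (-25/17).
R1 ← R1 − 9/17·R2.
Reading off the reduced rows gives x = -2, y = 5.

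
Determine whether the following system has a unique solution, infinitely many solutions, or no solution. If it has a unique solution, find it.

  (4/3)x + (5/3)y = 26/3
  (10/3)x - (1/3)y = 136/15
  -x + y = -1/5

x = 3, y = 14/5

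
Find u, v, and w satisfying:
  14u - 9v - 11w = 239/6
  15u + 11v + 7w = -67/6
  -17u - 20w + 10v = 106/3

u = 2/3, v = -1/3, w = -5/2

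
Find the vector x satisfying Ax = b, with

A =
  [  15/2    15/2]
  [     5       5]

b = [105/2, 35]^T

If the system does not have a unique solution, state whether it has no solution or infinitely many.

Row-reduce:
R1 ← R1 / (15/2).
R2 ← R2 − 5·R1.
Rank is 1 with 2 unknowns, leaving x_2 free.

infinitely many solutions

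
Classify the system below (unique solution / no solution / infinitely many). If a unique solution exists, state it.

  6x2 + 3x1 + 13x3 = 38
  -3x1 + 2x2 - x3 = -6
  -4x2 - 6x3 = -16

infinitely many solutions

Row-reduce:
R1 ← R1 / (3).
R2 ← R2 + 3·R1.
R2 ← R2 / (8).
R1 ← R1 − 2·R2.
R3 ← R3 + 4·R2.
Rank is 2 with 3 unknowns, leaving x3 free.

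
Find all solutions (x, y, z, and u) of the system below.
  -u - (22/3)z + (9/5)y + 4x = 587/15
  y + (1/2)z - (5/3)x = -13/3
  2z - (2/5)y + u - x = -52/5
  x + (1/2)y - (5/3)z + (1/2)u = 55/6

infinitely many solutions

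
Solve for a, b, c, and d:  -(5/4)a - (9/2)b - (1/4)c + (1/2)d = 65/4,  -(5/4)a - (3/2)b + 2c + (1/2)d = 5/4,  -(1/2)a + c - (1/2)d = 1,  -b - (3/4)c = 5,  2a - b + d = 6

a = 3, b = -5, c = 0, d = -5

Row-reduce the augmented matrix:
R1 ← R1 / (-5/4).
R2 ← R2 + 5/4·R1.
R3 ← R3 + 1/2·R1.
R5 ← R5 − 2·R1.
R2 ← R2 / (3).
R1 ← R1 − 18/5·R2.
R3 ← R3 − 9/5·R2.
R4 ← R4 + 1·R2.
R5 ← R5 + 41/5·R2.
R3 ← R3 / (-1/4).
R1 ← R1 + 5/2·R3.
R2 ← R2 − 3/4·R3.
R5 ← R5 − 23/4·R3.
Swap R4 and R5.
R4 ← R4 / (-143/10).
R1 ← R1 − 33/5·R4.
R2 ← R2 + 21/10·R4.
R3 ← R3 − 14/5·R4.
R5 reduces to 0 = 0, so the extra equation is consistent.
Reading off the reduced rows gives a = 3, b = -5, c = 0, d = -5.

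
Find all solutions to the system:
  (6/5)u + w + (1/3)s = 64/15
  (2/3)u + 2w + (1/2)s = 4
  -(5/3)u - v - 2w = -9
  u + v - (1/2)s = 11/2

Row-reduce:
R1 ← R1 / (6/5).
R2 ← R2 − 2/3·R1.
R3 ← R3 + 5/3·R1.
R4 ← R4 − 1·R1.
Swap R2 and R3.
R2 ← R2 / (-1).
R4 ← R4 − 1·R2.
R3 ← R3 / (13/9).
R1 ← R1 − 5/6·R3.
R2 ← R2 − 11/18·R3.
R4 ← R4 + 13/9·R3.
Row 4 reduces to 0 = 1/2, a contradiction. The system is inconsistent.

no solution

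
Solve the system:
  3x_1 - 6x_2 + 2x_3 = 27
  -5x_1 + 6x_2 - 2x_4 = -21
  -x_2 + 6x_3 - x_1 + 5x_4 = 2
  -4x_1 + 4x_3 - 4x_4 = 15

Row-reduce:
R1 ← R1 / (3).
R2 ← R2 + 5·R1.
R3 ← R3 + 1·R1.
R4 ← R4 + 4·R1.
R2 ← R2 / (-4).
R1 ← R1 + 2·R2.
R3 ← R3 + 3·R2.
R4 ← R4 + 8·R2.
R3 ← R3 / (25/6).
R1 ← R1 + 1·R3.
R2 ← R2 + 5/6·R3.
Row 4 reduces to 0 = 3, a contradiction. The system is inconsistent.

no solution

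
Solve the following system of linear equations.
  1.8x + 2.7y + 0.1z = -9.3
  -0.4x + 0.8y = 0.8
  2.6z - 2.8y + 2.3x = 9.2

x = -4, y = -1, z = 6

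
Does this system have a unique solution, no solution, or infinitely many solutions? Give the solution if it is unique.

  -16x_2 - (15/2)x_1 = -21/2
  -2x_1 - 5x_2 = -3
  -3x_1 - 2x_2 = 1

Row-reduce:
R1 ← R1 / (-15/2).
R2 ← R2 + 2·R1.
R3 ← R3 + 3·R1.
R2 ← R2 / (-11/15).
R1 ← R1 − 32/15·R2.
R3 ← R3 − 22/5·R2.
Row 3 reduces to 0 = 4, a contradiction. The system is inconsistent.

no solution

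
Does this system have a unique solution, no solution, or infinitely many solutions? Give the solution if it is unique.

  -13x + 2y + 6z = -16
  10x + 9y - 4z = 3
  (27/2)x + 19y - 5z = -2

Row-reduce:
R1 ← R1 / (-13).
R2 ← R2 − 10·R1.
R3 ← R3 − 27/2·R1.
R2 ← R2 / (137/13).
R1 ← R1 + 2/13·R2.
R3 ← R3 − 274/13·R2.
Rank is 2 with 3 unknowns, leaving z free.

infinitely many solutions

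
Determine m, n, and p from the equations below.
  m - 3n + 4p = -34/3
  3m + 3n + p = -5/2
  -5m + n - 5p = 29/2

m = -1/3, n = 1/3, p = -5/2

Row-reduce the augmented matrix:
R2 ← R2 − 3·R1.
R3 ← R3 + 5·R1.
R2 ← R2 / (12).
R1 ← R1 + 3·R2.
R3 ← R3 + 14·R2.
R3 ← R3 / (13/6).
R1 ← R1 − 5/4·R3.
R2 ← R2 + 11/12·R3.
Reading off the reduced rows gives m = -1/3, n = 1/3, p = -5/2.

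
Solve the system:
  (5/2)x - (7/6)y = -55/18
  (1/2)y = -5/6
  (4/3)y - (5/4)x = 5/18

Row-reduce the augmented matrix:
R1 ← R1 / (5/2).
R3 ← R3 + 5/4·R1.
R2 ← R2 / (1/2).
R1 ← R1 + 7/15·R2.
R3 ← R3 − 3/4·R2.
R3 reduces to 0 = 0, so the extra equation is consistent.
Reading off the reduced rows gives x = -2, y = -5/3.

x = -2, y = -5/3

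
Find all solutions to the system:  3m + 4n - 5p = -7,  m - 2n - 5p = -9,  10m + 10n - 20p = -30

Row-reduce:
R1 ← R1 / (3).
R2 ← R2 − 1·R1.
R3 ← R3 − 10·R1.
R2 ← R2 / (-10/3).
R1 ← R1 − 4/3·R2.
R3 ← R3 + 10/3·R2.
Rank is 2 with 3 unknowns, leaving p free.

infinitely many solutions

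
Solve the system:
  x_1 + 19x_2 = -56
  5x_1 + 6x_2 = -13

x_1 = 1, x_2 = -3

From equation 1: x_1 = -56 − 19·x_2.
Substitute into equation 2 and solve: x_2 = -3.
Then x_1 = 1.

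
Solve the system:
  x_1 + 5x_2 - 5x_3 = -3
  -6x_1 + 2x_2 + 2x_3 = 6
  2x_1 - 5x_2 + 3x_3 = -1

Row-reduce the augmented matrix:
R2 ← R2 + 6·R1.
R3 ← R3 − 2·R1.
R2 ← R2 / (32).
R1 ← R1 − 5·R2.
R3 ← R3 + 15·R2.
R3 ← R3 / (-1/8).
R1 ← R1 + 5/8·R3.
R2 ← R2 + 7/8·R3.
Reading off the reduced rows gives x_1 = 2, x_2 = 4, x_3 = 5.

x_1 = 2, x_2 = 4, x_3 = 5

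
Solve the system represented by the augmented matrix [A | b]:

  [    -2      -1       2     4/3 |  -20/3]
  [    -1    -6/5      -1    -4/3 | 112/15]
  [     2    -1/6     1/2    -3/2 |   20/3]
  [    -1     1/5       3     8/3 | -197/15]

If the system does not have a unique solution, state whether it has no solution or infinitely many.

no solution

Row-reduce:
R1 ← R1 / (-2).
R2 ← R2 + 1·R1.
R3 ← R3 − 2·R1.
R4 ← R4 + 1·R1.
R2 ← R2 / (-7/10).
R1 ← R1 − 1/2·R2.
R3 ← R3 + 7/6·R2.
R4 ← R4 − 7/10·R2.
R3 ← R3 / (35/6).
R1 ← R1 + 17/7·R3.
R2 ← R2 − 20/7·R3.
Row 4 reduces to 0 = 1, a contradiction. The system is inconsistent.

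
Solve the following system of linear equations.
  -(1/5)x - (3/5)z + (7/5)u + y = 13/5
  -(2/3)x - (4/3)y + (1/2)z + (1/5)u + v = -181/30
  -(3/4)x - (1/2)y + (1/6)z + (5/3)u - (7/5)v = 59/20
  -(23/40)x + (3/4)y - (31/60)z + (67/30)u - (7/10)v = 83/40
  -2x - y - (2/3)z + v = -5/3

Row-reduce:
R1 ← R1 / (-1/5).
R2 ← R2 + 2/3·R1.
R3 ← R3 + 3/4·R1.
R4 ← R4 + 23/40·R1.
R5 ← R5 + 2·R1.
R2 ← R2 / (-14/3).
R1 ← R1 + 5·R2.
R3 ← R3 + 17/4·R2.
R4 ← R4 + 17/8·R2.
R5 ← R5 + 11·R2.
R3 ← R3 / (47/336).
R1 ← R1 − 9/28·R3.
R2 ← R2 + 15/28·R3.
R4 ← R4 − 47/672·R3.
R5 ← R5 + 47/84·R3.
Swap R4 and R5.
R4 ← R4 / (-23/15).
R1 ← R1 + 782/235·R4.
R2 ← R2 − 661/235·R4.
R3 ← R3 − 814/235·R4.
Row 5 reduces to 0 = -2, a contradiction. The system is inconsistent.

no solution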